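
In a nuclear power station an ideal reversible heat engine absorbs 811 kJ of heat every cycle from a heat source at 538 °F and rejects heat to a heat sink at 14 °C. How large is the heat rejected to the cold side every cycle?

Q_C ≈ 420 kJ

T_H = 538 °F → (538 − 32) × 5/9 = 281.11 °C = 554.26 K.
T_C = 14 °C → 14 + 273.15 = 287.15 K.
The Carnot efficiency is η = 1 − T_C/T_H = 1 − 287.15/554.26 = 0.4819.
For a reversible cycle Q_C/Q_H = T_C/T_H, so Q_C = 811 × 287.15/554.26 = 420 kJ.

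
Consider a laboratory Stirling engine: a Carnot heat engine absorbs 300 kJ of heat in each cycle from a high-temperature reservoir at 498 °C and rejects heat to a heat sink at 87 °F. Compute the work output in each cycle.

T_H = 498 °C → 498 + 273.15 = 771.15 K.
T_C = 87 °F → (87 − 32) × 5/9 = 30.56 °C = 303.71 K.
Since the cycle is reversible, η = 1 − T_C/T_H = 1 − 303.71/771.15 = 0.6062.
W = η·Q_H = 0.6062 × 300 = 182 kJ.

W ≈ 182 kJ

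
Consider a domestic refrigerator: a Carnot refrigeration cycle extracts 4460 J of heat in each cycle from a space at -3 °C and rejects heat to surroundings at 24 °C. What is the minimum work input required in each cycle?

T_H = 24 °C → 24 + 273.15 = 297.15 K.
T_C = -3 °C → -3 + 273.15 = 270.15 K.
Carnot COP: COP_R = T_C/(T_H − T_C) = 270.15/27.00 = 10.0056.
W = Q_C/COP_R = 4460/10.0056 = 445.8 J.

W_in ≈ 445.8 J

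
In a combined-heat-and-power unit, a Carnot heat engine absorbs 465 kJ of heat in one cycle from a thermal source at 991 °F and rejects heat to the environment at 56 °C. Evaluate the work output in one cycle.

W ≈ 275 kJ

T_H = 991 °F → (991 − 32) × 5/9 = 532.78 °C = 805.93 K.
T_C = 56 °C → 56 + 273.15 = 329.15 K.
Since the cycle is reversible, η = 1 − T_C/T_H = 1 − 329.15/805.93 = 0.5916.
W = η·Q_H = 0.5916 × 465 = 275 kJ.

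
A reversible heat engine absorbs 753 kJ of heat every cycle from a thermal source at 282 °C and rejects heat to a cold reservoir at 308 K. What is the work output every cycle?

W ≈ 335.2 kJ

T_H = 282 °C → 282 + 273.15 = 555.15 K.
η_rev = 1 − T_C/T_H = 1 − 308.00/555.15 = 0.4452.
W = η·Q_H = 0.4452 × 753 = 335.2 kJ.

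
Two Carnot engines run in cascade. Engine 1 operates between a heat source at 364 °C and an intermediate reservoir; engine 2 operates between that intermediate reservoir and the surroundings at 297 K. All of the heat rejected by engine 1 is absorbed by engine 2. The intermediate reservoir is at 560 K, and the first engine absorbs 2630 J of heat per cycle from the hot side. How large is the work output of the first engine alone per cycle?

T_H = 364 °C → 364 + 273.15 = 637.15 K.
First-stage efficiency η₁ = 1 − T_m/T_H = 1 − 560.00/637.15 = 0.1211.
W₁ = η₁·Q_H = 0.1211 × 2630 = 318 J.

W₁ ≈ 318 J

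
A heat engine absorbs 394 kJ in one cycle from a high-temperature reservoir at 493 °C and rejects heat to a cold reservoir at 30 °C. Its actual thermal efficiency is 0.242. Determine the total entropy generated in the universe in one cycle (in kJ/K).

ΔS_univ ≈ 0.471 kJ/K

T_H = 493 °C → 493 + 273.15 = 766.15 K.
T_C = 30 °C → 30 + 273.15 = 303.15 K.
W = η·Q_H = 0.242 × 394 = 95.35 kJ, so Q_C = Q_H − W = 298.7 kJ.
The hot reservoir loses entropy Q_H/T_H = 394/766.15 = 0.5143 kJ/K; the cold reservoir gains Q_C/T_C = 298.7/303.15 = 0.9852 kJ/K.
ΔS_univ = −Q_H/T_H + Q_C/T_C = 0.471 kJ/K (> 0, since η = 0.242 < η_Carnot = 0.604).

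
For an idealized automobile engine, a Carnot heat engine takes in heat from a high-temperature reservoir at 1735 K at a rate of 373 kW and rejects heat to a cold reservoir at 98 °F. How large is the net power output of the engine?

T_C = 98 °F → (98 − 32) × 5/9 = 36.67 °C = 309.82 K.
For a reversible engine, η = 1 − T_C/T_H = 1 − 309.82/1735.00 = 0.8214.
W = η·Q_H = 0.8214 × 373 = 306 kW.

Ẇ ≈ 306 kW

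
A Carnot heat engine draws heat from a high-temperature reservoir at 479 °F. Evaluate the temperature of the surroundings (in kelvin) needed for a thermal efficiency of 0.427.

T_H = 479 °F → (479 − 32) × 5/9 = 248.33 °C = 521.48 K.
From η = 1 − T_C/T_H, T_C = T_H·(1 − η) = 521.48 × (1 − 0.427) = 298.8 K.

T_C ≈ 298.8 K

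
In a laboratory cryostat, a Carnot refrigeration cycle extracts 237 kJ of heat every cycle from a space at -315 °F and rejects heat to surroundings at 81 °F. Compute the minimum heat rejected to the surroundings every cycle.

T_H = 81 °F → (81 − 32) × 5/9 = 27.22 °C = 300.37 K.
T_C = -315 °F → (-315 − 32) × 5/9 = -192.78 °C = 80.37 K.
For a reversible cycle Q_H/Q_C = T_H/T_C, so Q_H = Q_C·T_H/T_C = 237 × 300.37/80.37 = 885.7 kJ.

Q_H ≈ 885.7 kJ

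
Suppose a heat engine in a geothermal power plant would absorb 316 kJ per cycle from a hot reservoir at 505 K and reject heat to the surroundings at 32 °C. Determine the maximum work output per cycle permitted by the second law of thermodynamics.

T_C = 32 °C → 32 + 273.15 = 305.15 K.
No engine can exceed the Carnot limit: η_max = 1 − T_C/T_H = 1 − 305.15/505.00 = 0.3957.
W_max = η_max · Q_H = 0.3957 × 316 = 125 kJ.

W_max ≈ 125 kJ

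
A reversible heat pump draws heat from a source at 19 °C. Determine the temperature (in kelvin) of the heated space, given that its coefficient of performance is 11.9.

T_C = 19 °C → 19 + 273.15 = 292.15 K.
COP_HP = T_H/(T_H − T_C) ⇒ T_H = T_C·COP_HP/(COP_HP − 1) = 292.15 × 11.9/(11.9 − 1) = 319.0 K.

T_H ≈ 319.0 K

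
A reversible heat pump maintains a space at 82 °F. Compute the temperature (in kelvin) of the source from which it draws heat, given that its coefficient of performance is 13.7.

T_C ≈ 279.0 K

T_H = 82 °F → (82 − 32) × 5/9 = 27.78 °C = 300.93 K.
COP_HP = T_H/(T_H − T_C) ⇒ T_C = T_H·(COP_HP − 1)/COP_HP = 300.93 × (13.7 − 1)/13.7 = 279.0 K.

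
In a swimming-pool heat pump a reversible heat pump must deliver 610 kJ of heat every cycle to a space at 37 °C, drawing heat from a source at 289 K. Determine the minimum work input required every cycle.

W_in ≈ 41.6 kJ

T_H = 37 °C → 37 + 273.15 = 310.15 K.
For a reversible heat pump, COP_HP = T_H/(T_H − T_C) = 310.15/21.15 = 14.6643.
W = Q_H/COP_HP = 610/14.6643 = 41.6 kJ.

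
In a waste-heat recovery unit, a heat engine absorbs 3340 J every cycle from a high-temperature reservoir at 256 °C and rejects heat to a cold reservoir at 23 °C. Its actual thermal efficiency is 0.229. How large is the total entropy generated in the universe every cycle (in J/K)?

T_H = 256 °C → 256 + 273.15 = 529.15 K.
T_C = 23 °C → 23 + 273.15 = 296.15 K.
W = η·Q_H = 0.229 × 3340 = 764.9 J, so Q_C = Q_H − W = 2575 J.
Entropy balance on the reservoirs: −Q_H/T_H = -6.312 J/K, +Q_C/T_C = 8.695 J/K.
ΔS_univ = −Q_H/T_H + Q_C/T_C = 2.383 J/K (> 0, since η = 0.229 < η_Carnot = 0.440).

ΔS_univ ≈ 2.383 J/K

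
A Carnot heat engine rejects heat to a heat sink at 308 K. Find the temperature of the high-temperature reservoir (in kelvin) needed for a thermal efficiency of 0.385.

From η = 1 − T_C/T_H, solving for T_H gives T_H = T_C/(1 − η) = 308.00/(1 − 0.385) = 501 K.

T_H ≈ 501 K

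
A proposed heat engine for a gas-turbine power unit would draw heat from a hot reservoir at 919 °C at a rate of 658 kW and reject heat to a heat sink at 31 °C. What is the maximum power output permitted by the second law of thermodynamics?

T_H = 919 °C → 919 + 273.15 = 1192.15 K.
T_C = 31 °C → 31 + 273.15 = 304.15 K.
By the Carnot theorem, η_max = 1 − T_C/T_H = 1 − 304.15/1192.15 = 0.7449.
W_max = η_max · Q_H = 0.7449 × 658 = 490.1 kW.

Ẇ_max ≈ 490.1 kW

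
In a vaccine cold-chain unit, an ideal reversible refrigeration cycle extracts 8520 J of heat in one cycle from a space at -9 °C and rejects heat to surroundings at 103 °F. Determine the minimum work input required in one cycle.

W_in ≈ 1560 J

T_H = 103 °F → (103 − 32) × 5/9 = 39.44 °C = 312.59 K.
T_C = -9 °C → -9 + 273.15 = 264.15 K.
Carnot COP: COP_R = T_C/(T_H − T_C) = 264.15/48.44 = 5.4526.
W = Q_C/COP_R = 8520/5.4526 = 1560 J.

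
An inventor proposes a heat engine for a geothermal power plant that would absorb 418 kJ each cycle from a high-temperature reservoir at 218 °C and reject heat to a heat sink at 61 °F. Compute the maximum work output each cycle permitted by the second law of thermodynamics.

T_H = 218 °C → 218 + 273.15 = 491.15 K.
T_C = 61 °F → (61 − 32) × 5/9 = 16.11 °C = 289.26 K.
The upper bound on efficiency is η_max = 1 − T_C/T_H = 1 − 289.26/491.15 = 0.4111.
W_max = η_max · Q_H = 0.4111 × 418 = 172 kJ.

W_max ≈ 172 kJ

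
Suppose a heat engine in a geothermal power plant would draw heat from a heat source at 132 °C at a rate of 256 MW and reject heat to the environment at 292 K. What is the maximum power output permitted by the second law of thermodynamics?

Ẇ_max ≈ 71.5 MW

T_H = 132 °C → 132 + 273.15 = 405.15 K.
The upper bound on efficiency is η_max = 1 − T_C/T_H = 1 − 292.00/405.15 = 0.2793.
W_max = η_max · Q_H = 0.2793 × 256 = 71.5 MW.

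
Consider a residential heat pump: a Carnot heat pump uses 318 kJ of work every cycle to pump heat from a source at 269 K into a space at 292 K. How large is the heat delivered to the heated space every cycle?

COP_HP = T_H/(T_H − T_C) = 292.00/23.00 = 12.6957.
Q_H = COP_HP · W = 12.6957 × 318 = 4040 kJ.

Q_H ≈ 4040 kJ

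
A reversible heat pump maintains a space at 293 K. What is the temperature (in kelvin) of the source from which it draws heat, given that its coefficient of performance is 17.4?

T_C ≈ 276.2 K

COP_HP = T_H/(T_H − T_C) ⇒ T_C = T_H·(COP_HP − 1)/COP_HP = 293.00 × (17.4 − 1)/17.4 = 276.2 K.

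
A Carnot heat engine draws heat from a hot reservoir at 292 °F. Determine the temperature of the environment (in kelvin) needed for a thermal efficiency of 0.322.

T_H = 292 °F → (292 − 32) × 5/9 = 144.44 °C = 417.59 K.
From η = 1 − T_C/T_H, T_C = T_H·(1 − η) = 417.59 × (1 − 0.322) = 283 K.

T_C ≈ 283 K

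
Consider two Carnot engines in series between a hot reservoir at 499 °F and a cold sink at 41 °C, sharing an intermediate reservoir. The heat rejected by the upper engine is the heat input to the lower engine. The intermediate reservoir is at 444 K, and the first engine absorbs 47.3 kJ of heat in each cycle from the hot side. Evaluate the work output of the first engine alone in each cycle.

W₁ ≈ 7.868 kJ

T_H = 499 °F → (499 − 32) × 5/9 = 259.44 °C = 532.59 K.
T_C = 41 °C → 41 + 273.15 = 314.15 K.
First-stage efficiency η₁ = 1 − T_m/T_H = 1 − 444.00/532.59 = 0.1663.
W₁ = η₁·Q_H = 0.1663 × 47.3 = 7.868 kJ.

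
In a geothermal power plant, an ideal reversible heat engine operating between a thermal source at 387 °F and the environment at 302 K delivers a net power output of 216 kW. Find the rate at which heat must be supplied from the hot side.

Q̇_H ≈ 603 kW

T_H = 387 °F → (387 − 32) × 5/9 = 197.22 °C = 470.37 K.
Since the cycle is reversible, η = 1 − T_C/T_H = 1 − 302.00/470.37 = 0.3580.
Q_H = W/η = 216/0.3580 = 603 kW.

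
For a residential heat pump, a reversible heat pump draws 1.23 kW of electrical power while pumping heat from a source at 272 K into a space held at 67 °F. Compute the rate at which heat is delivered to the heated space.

T_H = 67 °F → (67 − 32) × 5/9 = 19.44 °C = 292.59 K.
COP_HP = T_H/(T_H − T_C) = 292.59/20.59 = 14.2074.
Q_H = COP_HP · W = 14.2074 × 1.23 = 17.5 kW.

Q̇_H ≈ 17.5 kW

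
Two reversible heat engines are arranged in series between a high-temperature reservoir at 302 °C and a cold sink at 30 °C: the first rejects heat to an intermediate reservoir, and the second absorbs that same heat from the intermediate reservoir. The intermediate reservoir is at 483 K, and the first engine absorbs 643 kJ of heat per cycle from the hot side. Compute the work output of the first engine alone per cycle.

W₁ ≈ 103 kJ

T_H = 302 °C → 302 + 273.15 = 575.15 K.
T_C = 30 °C → 30 + 273.15 = 303.15 K.
First-stage efficiency η₁ = 1 − T_m/T_H = 1 − 483.00/575.15 = 0.1602.
W₁ = η₁·Q_H = 0.1602 × 643 = 103 kJ.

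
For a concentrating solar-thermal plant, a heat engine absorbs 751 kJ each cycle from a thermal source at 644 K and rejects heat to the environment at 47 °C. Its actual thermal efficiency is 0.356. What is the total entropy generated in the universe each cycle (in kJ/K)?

T_C = 47 °C → 47 + 273.15 = 320.15 K.
W = η·Q_H = 0.356 × 751 = 267.4 kJ, so Q_C = Q_H − W = 483.6 kJ.
Entropy balance on the reservoirs: −Q_H/T_H = -1.166 kJ/K, +Q_C/T_C = 1.511 kJ/K.
ΔS_univ = −Q_H/T_H + Q_C/T_C = 0.345 kJ/K (> 0, since η = 0.356 < η_Carnot = 0.503).

ΔS_univ ≈ 0.345 kJ/K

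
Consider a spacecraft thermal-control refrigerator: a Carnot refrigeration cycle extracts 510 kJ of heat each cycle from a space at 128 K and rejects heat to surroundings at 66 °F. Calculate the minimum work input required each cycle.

W_in ≈ 654 kJ

T_H = 66 °F → (66 − 32) × 5/9 = 18.89 °C = 292.04 K.
Carnot COP: COP_R = T_C/(T_H − T_C) = 128.00/164.04 = 0.7803.
W = Q_C/COP_R = 510/0.7803 = 654 kJ.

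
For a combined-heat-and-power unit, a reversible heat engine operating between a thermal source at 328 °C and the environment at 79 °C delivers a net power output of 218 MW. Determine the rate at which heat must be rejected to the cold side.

Q̇_C ≈ 308 MW

T_H = 328 °C → 328 + 273.15 = 601.15 K.
T_C = 79 °C → 79 + 273.15 = 352.15 K.
The Carnot efficiency is η = 1 − T_C/T_H = 1 − 352.15/601.15 = 0.4142.
Since Q_C/Q_H = T_C/T_H and Q_H = W/η, Q_C = W·T_C/(T_H − T_C) = 218 × 352.15/249.00 = 308 MW.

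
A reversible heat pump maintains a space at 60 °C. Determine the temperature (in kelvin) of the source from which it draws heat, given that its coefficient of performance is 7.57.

T_H = 60 °C → 60 + 273.15 = 333.15 K.
COP_HP = T_H/(T_H − T_C) ⇒ T_C = T_H·(COP_HP − 1)/COP_HP = 333.15 × (7.57 − 1)/7.57 = 289.1 K.

T_C ≈ 289.1 K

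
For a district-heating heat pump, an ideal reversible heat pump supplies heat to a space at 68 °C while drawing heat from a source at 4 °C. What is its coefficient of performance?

COP_HP ≈ 5.330

T_H = 68 °C → 68 + 273.15 = 341.15 K.
T_C = 4 °C → 4 + 273.15 = 277.15 K.
COP_HP = T_H/(T_H − T_C) = 341.15/(341.15 − 277.15) = 5.330.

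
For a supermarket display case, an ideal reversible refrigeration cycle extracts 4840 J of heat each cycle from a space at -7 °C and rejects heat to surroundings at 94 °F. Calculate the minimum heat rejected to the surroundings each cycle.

T_H = 94 °F → (94 − 32) × 5/9 = 34.44 °C = 307.59 K.
T_C = -7 °C → -7 + 273.15 = 266.15 K.
For a reversible cycle Q_H/Q_C = T_H/T_C, so Q_H = Q_C·T_H/T_C = 4840 × 307.59/266.15 = 5590 J.

Q_H ≈ 5590 J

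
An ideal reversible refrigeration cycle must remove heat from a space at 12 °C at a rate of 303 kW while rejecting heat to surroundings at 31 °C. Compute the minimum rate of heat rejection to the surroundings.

Q̇_H ≈ 323.2 kW

T_H = 31 °C → 31 + 273.15 = 304.15 K.
T_C = 12 °C → 12 + 273.15 = 285.15 K.
For a reversible cycle Q_H/Q_C = T_H/T_C, so Q_H = Q_C·T_H/T_C = 303 × 304.15/285.15 = 323.2 kW.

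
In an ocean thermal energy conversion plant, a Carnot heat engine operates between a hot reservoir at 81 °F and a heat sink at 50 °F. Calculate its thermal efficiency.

η ≈ 0.05734

T_H = 81 °F → (81 − 32) × 5/9 = 27.22 °C = 300.37 K.
T_C = 50 °F → (50 − 32) × 5/9 = 10.00 °C = 283.15 K.
For a reversible engine, η = 1 − T_C/T_H = 1 − 283.15/300.37 = 0.05734.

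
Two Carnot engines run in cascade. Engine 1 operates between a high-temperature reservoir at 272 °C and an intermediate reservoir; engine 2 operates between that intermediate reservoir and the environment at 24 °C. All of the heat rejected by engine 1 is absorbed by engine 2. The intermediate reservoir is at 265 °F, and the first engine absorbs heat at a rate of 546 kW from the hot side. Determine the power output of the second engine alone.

Ẇ₂ ≈ 105.6 kW

T_H = 272 °C → 272 + 273.15 = 545.15 K.
T_C = 24 °C → 24 + 273.15 = 297.15 K.
T_m = 265 °F → (265 − 32) × 5/9 = 129.44 °C = 402.59 K.
Heat entering the second stage: Q_m = Q_H·(T_m/T_H) = 546 × 402.59/545.15 = 403.2 kW.
Second-stage efficiency η₂ = 1 − T_C/T_m = 1 − 297.15/402.59 = 0.2619, so W₂ = η₂·Q_m = 105.6 kW.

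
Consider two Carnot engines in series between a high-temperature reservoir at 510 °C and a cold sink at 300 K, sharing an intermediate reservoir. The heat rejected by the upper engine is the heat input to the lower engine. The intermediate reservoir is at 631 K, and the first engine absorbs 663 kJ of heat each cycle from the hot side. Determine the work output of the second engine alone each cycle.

W₂ ≈ 280.2 kJ

T_H = 510 °C → 510 + 273.15 = 783.15 K.
Heat entering the second stage: Q_m = Q_H·(T_m/T_H) = 663 × 631.00/783.15 = 534.2 kJ.
Second-stage efficiency η₂ = 1 − T_C/T_m = 1 − 300.00/631.00 = 0.5246, so W₂ = η₂·Q_m = 280.2 kJ.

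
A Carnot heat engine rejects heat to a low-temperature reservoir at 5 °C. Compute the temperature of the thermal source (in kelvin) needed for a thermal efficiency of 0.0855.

T_C = 5 °C → 5 + 273.15 = 278.15 K.
From η = 1 − T_C/T_H, solving for T_H gives T_H = T_C/(1 − η) = 278.15/(1 − 0.0855) = 304 K.

T_H ≈ 304 K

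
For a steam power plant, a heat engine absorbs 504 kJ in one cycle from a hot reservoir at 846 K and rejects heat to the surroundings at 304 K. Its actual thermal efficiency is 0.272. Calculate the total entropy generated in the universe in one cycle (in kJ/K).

ΔS_univ ≈ 0.611 kJ/K

W = η·Q_H = 0.272 × 504 = 137.1 kJ, so Q_C = Q_H − W = 366.9 kJ.
Reservoir entropy changes: ΔS_H = −Q_H/T_H = −504/846.00 = -0.5957 kJ/K and ΔS_C = +Q_C/T_C = 366.9/304.00 = 1.207 kJ/K.
ΔS_univ = −Q_H/T_H + Q_C/T_C = 0.611 kJ/K (> 0, since η = 0.272 < η_Carnot = 0.641).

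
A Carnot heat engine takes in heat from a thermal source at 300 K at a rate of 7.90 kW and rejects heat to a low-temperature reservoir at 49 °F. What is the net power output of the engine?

Ẇ ≈ 0.458 kW

T_C = 49 °F → (49 − 32) × 5/9 = 9.44 °C = 282.59 K.
Since the cycle is reversible, η = 1 − T_C/T_H = 1 − 282.59/300.00 = 0.0580.
W = η·Q_H = 0.0580 × 7.90 = 0.458 kW.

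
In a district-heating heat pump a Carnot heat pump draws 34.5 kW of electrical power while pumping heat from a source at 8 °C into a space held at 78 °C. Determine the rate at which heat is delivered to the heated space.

T_H = 78 °C → 78 + 273.15 = 351.15 K.
T_C = 8 °C → 8 + 273.15 = 281.15 K.
The Carnot heat-pump COP is COP_HP = T_H/(T_H − T_C) = 351.15/70.00 = 5.0164.
Q_H = COP_HP · W = 5.0164 × 34.5 = 173 kW.

Q̇_H ≈ 173 kW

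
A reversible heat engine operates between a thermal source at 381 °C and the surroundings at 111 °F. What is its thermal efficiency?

T_H = 381 °C → 381 + 273.15 = 654.15 K.
T_C = 111 °F → (111 − 32) × 5/9 = 43.89 °C = 317.04 K.
Since the cycle is reversible, η = 1 − T_C/T_H = 1 − 317.04/654.15 = 0.515.

η ≈ 0.515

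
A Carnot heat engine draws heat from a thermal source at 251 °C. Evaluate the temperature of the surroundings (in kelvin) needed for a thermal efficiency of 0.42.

T_H = 251 °C → 251 + 273.15 = 524.15 K.
From η = 1 − T_C/T_H, T_C = T_H·(1 − η) = 524.15 × (1 − 0.42) = 304 K.

T_C ≈ 304 K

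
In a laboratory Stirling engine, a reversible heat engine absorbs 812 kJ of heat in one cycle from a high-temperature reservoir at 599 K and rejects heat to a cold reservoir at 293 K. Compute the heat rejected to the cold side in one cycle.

Q_C ≈ 397 kJ

Since the cycle is reversible, η = 1 − T_C/T_H = 1 − 293.00/599.00 = 0.5109.
For a reversible cycle Q_C/Q_H = T_C/T_H, so Q_C = 812 × 293.00/599.00 = 397 kJ.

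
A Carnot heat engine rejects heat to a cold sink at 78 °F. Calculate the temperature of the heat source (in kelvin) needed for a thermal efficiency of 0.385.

T_C = 78 °F → (78 − 32) × 5/9 = 25.56 °C = 298.71 K.
From η = 1 − T_C/T_H, solving for T_H gives T_H = T_C/(1 − η) = 298.71/(1 − 0.385) = 485.7 K.

T_H ≈ 485.7 K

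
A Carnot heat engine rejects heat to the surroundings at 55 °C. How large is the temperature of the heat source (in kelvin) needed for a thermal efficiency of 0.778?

T_C = 55 °C → 55 + 273.15 = 328.15 K.
From η = 1 − T_C/T_H, solving for T_H gives T_H = T_C/(1 − η) = 328.15/(1 − 0.778) = 1478 K.

T_H ≈ 1478 K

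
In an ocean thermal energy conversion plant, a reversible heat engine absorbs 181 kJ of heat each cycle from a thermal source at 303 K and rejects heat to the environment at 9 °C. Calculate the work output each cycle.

W ≈ 12.5 kJ

T_C = 9 °C → 9 + 273.15 = 282.15 K.
Since the cycle is reversible, η = 1 − T_C/T_H = 1 − 282.15/303.00 = 0.0688.
W = η·Q_H = 0.0688 × 181 = 12.5 kJ.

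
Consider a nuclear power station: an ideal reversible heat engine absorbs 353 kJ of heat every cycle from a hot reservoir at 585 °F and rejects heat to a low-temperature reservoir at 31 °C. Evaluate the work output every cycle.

T_H = 585 °F → (585 − 32) × 5/9 = 307.22 °C = 580.37 K.
T_C = 31 °C → 31 + 273.15 = 304.15 K.
The Carnot efficiency is η = 1 − T_C/T_H = 1 − 304.15/580.37 = 0.4759.
W = η·Q_H = 0.4759 × 353 = 168 kJ.

W ≈ 168 kJ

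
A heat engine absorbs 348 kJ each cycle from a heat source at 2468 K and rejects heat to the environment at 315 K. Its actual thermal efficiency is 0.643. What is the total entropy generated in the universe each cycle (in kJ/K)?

ΔS_univ ≈ 0.253 kJ/K

W = η·Q_H = 0.643 × 348 = 223.8 kJ, so Q_C = Q_H − W = 124.2 kJ.
Entropy balance on the reservoirs: −Q_H/T_H = -0.1410 kJ/K, +Q_C/T_C = 0.3944 kJ/K.
ΔS_univ = −Q_H/T_H + Q_C/T_C = 0.253 kJ/K (> 0, since η = 0.643 < η_Carnot = 0.872).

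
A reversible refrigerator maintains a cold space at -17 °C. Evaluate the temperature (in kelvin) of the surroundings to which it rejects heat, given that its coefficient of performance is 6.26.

T_C = -17 °C → -17 + 273.15 = 256.15 K.
COP_R = T_C/(T_H − T_C) ⇒ T_H = T_C·(1 + 1/COP_R) = 256.15 × (1 + 1/6.26) = 297 K.

T_H ≈ 297 K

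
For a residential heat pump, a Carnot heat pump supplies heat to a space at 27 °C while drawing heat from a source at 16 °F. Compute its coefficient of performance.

COP_HP ≈ 8.36

T_H = 27 °C → 27 + 273.15 = 300.15 K.
T_C = 16 °F → (16 − 32) × 5/9 = -8.89 °C = 264.26 K.
Reversible heating COP: COP_HP = T_H/(T_H − T_C) = 300.15/(300.15 − 264.26) = 8.36.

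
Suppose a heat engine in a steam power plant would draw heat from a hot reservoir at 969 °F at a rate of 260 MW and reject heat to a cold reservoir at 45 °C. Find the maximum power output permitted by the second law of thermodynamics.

T_H = 969 °F → (969 − 32) × 5/9 = 520.56 °C = 793.71 K.
T_C = 45 °C → 45 + 273.15 = 318.15 K.
The second-law ceiling is the Carnot efficiency, η_max = 1 − T_C/T_H = 1 − 318.15/793.71 = 0.5992.
W_max = η_max · Q_H = 0.5992 × 260 = 155.8 MW.

Ẇ_max ≈ 155.8 MW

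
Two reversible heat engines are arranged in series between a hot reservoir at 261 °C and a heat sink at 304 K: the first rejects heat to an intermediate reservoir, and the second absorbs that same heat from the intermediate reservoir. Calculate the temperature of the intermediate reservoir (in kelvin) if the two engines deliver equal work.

T_m ≈ 419.1 K

T_H = 261 °C → 261 + 273.15 = 534.15 K.
For reversible stages Q_m = Q_H·(T_m/T_H). Setting W₁ = Q_H(1 − T_m/T_H) equal to W₂ = Q_m(1 − T_C/T_m) = Q_H·(T_m − T_C)/T_H gives T_H − T_m = T_m − T_C, so T_m = (T_H + T_C)/2 = (534.15 + 304.00)/2 = 419.1 K.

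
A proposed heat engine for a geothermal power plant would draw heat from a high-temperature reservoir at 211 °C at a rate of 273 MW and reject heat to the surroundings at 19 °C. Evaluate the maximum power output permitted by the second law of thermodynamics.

Ẇ_max ≈ 108 MW

T_H = 211 °C → 211 + 273.15 = 484.15 K.
T_C = 19 °C → 19 + 273.15 = 292.15 K.
By the Carnot theorem, η_max = 1 − T_C/T_H = 1 − 292.15/484.15 = 0.3966.
W_max = η_max · Q_H = 0.3966 × 273 = 108 MW.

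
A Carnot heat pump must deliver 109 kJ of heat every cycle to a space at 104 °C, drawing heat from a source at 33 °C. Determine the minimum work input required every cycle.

T_H = 104 °C → 104 + 273.15 = 377.15 K.
T_C = 33 °C → 33 + 273.15 = 306.15 K.
The Carnot heat-pump COP is COP_HP = T_H/(T_H − T_C) = 377.15/71.00 = 5.3120.
W = Q_H/COP_HP = 109/5.3120 = 20.5 kJ.

W_in ≈ 20.5 kJ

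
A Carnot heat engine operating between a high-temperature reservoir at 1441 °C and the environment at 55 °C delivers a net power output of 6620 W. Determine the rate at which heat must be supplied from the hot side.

T_H = 1441 °C → 1441 + 273.15 = 1714.15 K.
T_C = 55 °C → 55 + 273.15 = 328.15 K.
Carnot efficiency: η = 1 − T_C/T_H = 1 − 328.15/1714.15 = 0.8086.
Q_H = W/η = 6620/0.8086 = 8190 W.

Q̇_H ≈ 8190 W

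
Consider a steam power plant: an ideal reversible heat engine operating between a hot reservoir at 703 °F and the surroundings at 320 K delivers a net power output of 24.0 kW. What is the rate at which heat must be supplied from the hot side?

T_H = 703 °F → (703 − 32) × 5/9 = 372.78 °C = 645.93 K.
For a reversible engine, η = 1 − T_C/T_H = 1 − 320.00/645.93 = 0.5046.
Q_H = W/η = 24.0/0.5046 = 47.6 kW.

Q̇_H ≈ 47.6 kW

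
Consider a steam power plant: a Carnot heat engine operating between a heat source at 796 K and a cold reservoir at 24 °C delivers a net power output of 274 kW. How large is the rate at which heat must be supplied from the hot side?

Q̇_H ≈ 437 kW

T_C = 24 °C → 24 + 273.15 = 297.15 K.
Carnot efficiency: η = 1 − T_C/T_H = 1 − 297.15/796.00 = 0.6267.
Q_H = W/η = 274/0.6267 = 437 kW.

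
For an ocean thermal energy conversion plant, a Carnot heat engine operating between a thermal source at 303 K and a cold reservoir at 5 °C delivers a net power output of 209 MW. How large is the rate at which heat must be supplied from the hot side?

Q̇_H ≈ 2550 MW

T_C = 5 °C → 5 + 273.15 = 278.15 K.
The Carnot efficiency is η = 1 − T_C/T_H = 1 − 278.15/303.00 = 0.0820.
Q_H = W/η = 209/0.0820 = 2550 MW.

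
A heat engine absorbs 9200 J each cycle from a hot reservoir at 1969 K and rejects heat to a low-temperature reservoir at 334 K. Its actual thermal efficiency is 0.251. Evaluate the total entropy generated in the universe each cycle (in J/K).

ΔS_univ ≈ 15.96 J/K

W = η·Q_H = 0.251 × 9200 = 2309 J, so Q_C = Q_H − W = 6891 J.
Reservoir entropy changes: ΔS_H = −Q_H/T_H = −9200/1969.00 = -4.672 J/K and ΔS_C = +Q_C/T_C = 6891/334.00 = 20.63 J/K.
ΔS_univ = −Q_H/T_H + Q_C/T_C = 15.96 J/K (> 0, since η = 0.251 < η_Carnot = 0.830).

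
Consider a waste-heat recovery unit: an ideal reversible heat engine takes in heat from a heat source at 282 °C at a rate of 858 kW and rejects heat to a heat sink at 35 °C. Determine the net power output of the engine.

T_H = 282 °C → 282 + 273.15 = 555.15 K.
T_C = 35 °C → 35 + 273.15 = 308.15 K.
Carnot efficiency: η = 1 − T_C/T_H = 1 − 308.15/555.15 = 0.4449.
W = η·Q_H = 0.4449 × 858 = 382 kW.

Ẇ ≈ 382 kW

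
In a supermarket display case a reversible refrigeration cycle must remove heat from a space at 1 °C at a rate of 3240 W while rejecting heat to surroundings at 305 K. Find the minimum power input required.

T_C = 1 °C → 1 + 273.15 = 274.15 K.
For a reversible refrigerator, COP_R = T_C/(T_H − T_C) = 274.15/30.85 = 8.8865.
W = Q_C/COP_R = 3240/8.8865 = 365 W.

Ẇ_in ≈ 365 W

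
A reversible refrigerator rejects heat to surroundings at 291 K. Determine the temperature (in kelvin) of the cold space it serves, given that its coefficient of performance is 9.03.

COP_R = T_C/(T_H − T_C) ⇒ T_C = T_H·COP_R/(1 + COP_R) = 291.00 × 9.03/(1 + 9.03) = 262 K.

T_C ≈ 262 K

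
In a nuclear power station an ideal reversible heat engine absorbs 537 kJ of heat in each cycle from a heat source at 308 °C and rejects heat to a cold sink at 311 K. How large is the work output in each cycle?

T_H = 308 °C → 308 + 273.15 = 581.15 K.
For a reversible engine, η = 1 − T_C/T_H = 1 − 311.00/581.15 = 0.4649.
W = η·Q_H = 0.4649 × 537 = 250 kJ.

W ≈ 250 kJ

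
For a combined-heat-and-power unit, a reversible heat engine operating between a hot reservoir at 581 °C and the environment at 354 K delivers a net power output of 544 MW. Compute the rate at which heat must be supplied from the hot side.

T_H = 581 °C → 581 + 273.15 = 854.15 K.
η_rev = 1 − T_C/T_H = 1 − 354.00/854.15 = 0.5856.
Q_H = W/η = 544/0.5856 = 929.0 MW.

Q̇_H ≈ 929.0 MW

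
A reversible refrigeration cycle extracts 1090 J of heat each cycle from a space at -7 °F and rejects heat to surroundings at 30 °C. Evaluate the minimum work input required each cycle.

W_in ≈ 224 J

T_H = 30 °C → 30 + 273.15 = 303.15 K.
T_C = -7 °F → (-7 − 32) × 5/9 = -21.67 °C = 251.48 K.
For a reversible refrigerator, COP_R = T_C/(T_H − T_C) = 251.48/51.67 = 4.8674.
W = Q_C/COP_R = 1090/4.8674 = 224 J.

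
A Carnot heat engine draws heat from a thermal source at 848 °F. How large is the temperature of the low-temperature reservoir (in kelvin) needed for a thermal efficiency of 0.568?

T_H = 848 °F → (848 − 32) × 5/9 = 453.33 °C = 726.48 K.
From η = 1 − T_C/T_H, T_C = T_H·(1 − η) = 726.48 × (1 − 0.568) = 314 K.

T_C ≈ 314 K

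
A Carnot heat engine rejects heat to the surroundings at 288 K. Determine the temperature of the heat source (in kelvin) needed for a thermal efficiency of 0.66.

From η = 1 − T_C/T_H, solving for T_H gives T_H = T_C/(1 − η) = 288.00/(1 − 0.66) = 847 K.

T_H ≈ 847 K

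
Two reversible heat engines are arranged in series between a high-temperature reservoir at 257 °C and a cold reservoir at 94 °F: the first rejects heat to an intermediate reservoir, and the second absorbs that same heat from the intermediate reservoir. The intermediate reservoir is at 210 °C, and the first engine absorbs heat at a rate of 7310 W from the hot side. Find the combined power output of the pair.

T_H = 257 °C → 257 + 273.15 = 530.15 K.
T_C = 94 °F → (94 − 32) × 5/9 = 34.44 °C = 307.59 K.
Two reversible stages in series are equivalent to a single Carnot engine between T_H and T_C, so η_total = 1 − T_C/T_H = 1 − 307.59/530.15 = 0.4198.
W_total = η_total · Q_H = 0.4198 × 7310 = 3070 W.

Ẇ_total ≈ 3070 W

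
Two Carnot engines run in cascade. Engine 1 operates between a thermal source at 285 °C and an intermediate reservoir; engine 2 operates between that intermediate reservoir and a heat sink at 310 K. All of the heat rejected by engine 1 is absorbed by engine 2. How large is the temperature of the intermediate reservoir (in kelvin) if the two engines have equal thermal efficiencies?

T_H = 285 °C → 285 + 273.15 = 558.15 K.
Equal efficiencies require 1 − T_m/T_H = 1 − T_C/T_m, i.e. T_m/T_H = T_C/T_m, so T_m = √(T_H·T_C) = √(558.15 × 310.00) = 416 K.

T_m ≈ 416 K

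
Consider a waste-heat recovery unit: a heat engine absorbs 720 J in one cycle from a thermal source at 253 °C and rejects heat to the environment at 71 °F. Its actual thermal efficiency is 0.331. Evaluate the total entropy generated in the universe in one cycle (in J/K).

ΔS_univ ≈ 0.2654 J/K

T_H = 253 °C → 253 + 273.15 = 526.15 K.
T_C = 71 °F → (71 − 32) × 5/9 = 21.67 °C = 294.82 K.
W = η·Q_H = 0.331 × 720 = 238.3 J, so Q_C = Q_H − W = 481.7 J.
The hot reservoir loses entropy Q_H/T_H = 720/526.15 = 1.368 J/K; the cold reservoir gains Q_C/T_C = 481.7/294.82 = 1.634 J/K.
ΔS_univ = −Q_H/T_H + Q_C/T_C = 0.2654 J/K (> 0, since η = 0.331 < η_Carnot = 0.440).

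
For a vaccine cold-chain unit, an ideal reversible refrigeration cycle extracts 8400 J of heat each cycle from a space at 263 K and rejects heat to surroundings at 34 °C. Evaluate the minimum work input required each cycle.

W_in ≈ 1410 J

T_H = 34 °C → 34 + 273.15 = 307.15 K.
The reversible coefficient of performance is COP_R = T_C/(T_H − T_C) = 263.00/44.15 = 5.9570.
W = Q_C/COP_R = 8400/5.9570 = 1410 J.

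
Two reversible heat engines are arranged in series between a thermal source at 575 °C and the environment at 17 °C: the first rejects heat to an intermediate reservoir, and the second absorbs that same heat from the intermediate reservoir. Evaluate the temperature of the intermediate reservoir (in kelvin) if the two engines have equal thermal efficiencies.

T_H = 575 °C → 575 + 273.15 = 848.15 K.
T_C = 17 °C → 17 + 273.15 = 290.15 K.
Equal efficiencies require 1 − T_m/T_H = 1 − T_C/T_m, i.e. T_m/T_H = T_C/T_m, so T_m = √(T_H·T_C) = √(848.15 × 290.15) = 496 K.

T_m ≈ 496 K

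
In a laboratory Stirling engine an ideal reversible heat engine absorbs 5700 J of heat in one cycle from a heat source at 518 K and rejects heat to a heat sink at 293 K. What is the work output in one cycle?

W ≈ 2480 J

For a reversible engine, η = 1 − T_C/T_H = 1 − 293.00/518.00 = 0.4344.
W = η·Q_H = 0.4344 × 5700 = 2480 J.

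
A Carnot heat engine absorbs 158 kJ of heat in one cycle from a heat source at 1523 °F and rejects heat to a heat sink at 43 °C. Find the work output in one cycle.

T_H = 1523 °F → (1523 − 32) × 5/9 = 828.33 °C = 1101.48 K.
T_C = 43 °C → 43 + 273.15 = 316.15 K.
The Carnot efficiency is η = 1 − T_C/T_H = 1 − 316.15/1101.48 = 0.7130.
W = η·Q_H = 0.7130 × 158 = 113 kJ.

W ≈ 113 kJ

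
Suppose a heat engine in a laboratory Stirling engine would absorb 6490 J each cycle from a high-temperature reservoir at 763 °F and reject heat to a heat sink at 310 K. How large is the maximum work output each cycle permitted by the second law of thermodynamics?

W_max ≈ 3530 J

T_H = 763 °F → (763 − 32) × 5/9 = 406.11 °C = 679.26 K.
No engine can exceed the Carnot limit: η_max = 1 − T_C/T_H = 1 − 310.00/679.26 = 0.5436.
W_max = η_max · Q_H = 0.5436 × 6490 = 3530 J.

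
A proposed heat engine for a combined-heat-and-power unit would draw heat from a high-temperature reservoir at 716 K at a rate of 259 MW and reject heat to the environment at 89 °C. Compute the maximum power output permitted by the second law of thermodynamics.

Ẇ_max ≈ 128.0 MW

T_C = 89 °C → 89 + 273.15 = 362.15 K.
The second-law ceiling is the Carnot efficiency, η_max = 1 − T_C/T_H = 1 − 362.15/716.00 = 0.4942.
W_max = η_max · Q_H = 0.4942 × 259 = 128.0 MW.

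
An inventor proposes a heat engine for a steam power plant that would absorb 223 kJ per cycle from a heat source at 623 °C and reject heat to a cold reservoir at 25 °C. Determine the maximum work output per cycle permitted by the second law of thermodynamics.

T_H = 623 °C → 623 + 273.15 = 896.15 K.
T_C = 25 °C → 25 + 273.15 = 298.15 K.
No engine can exceed the Carnot limit: η_max = 1 − T_C/T_H = 1 − 298.15/896.15 = 0.6673.
W_max = η_max · Q_H = 0.6673 × 223 = 149 kJ.

W_max ≈ 149 kJ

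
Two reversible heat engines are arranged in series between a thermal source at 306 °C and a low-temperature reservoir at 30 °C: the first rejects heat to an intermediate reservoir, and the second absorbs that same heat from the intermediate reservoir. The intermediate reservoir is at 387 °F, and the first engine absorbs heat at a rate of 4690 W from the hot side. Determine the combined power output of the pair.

Ẇ_total ≈ 2240 W

T_H = 306 °C → 306 + 273.15 = 579.15 K.
T_C = 30 °C → 30 + 273.15 = 303.15 K.
Two reversible stages in series are equivalent to a single Carnot engine between T_H and T_C, so η_total = 1 − T_C/T_H = 1 − 303.15/579.15 = 0.4766.
W_total = η_total · Q_H = 0.4766 × 4690 = 2240 W.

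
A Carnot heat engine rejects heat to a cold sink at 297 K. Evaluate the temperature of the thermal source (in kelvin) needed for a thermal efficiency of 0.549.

T_H ≈ 658.5 K

From η = 1 − T_C/T_H, solving for T_H gives T_H = T_C/(1 − η) = 297.00/(1 − 0.549) = 658.5 K.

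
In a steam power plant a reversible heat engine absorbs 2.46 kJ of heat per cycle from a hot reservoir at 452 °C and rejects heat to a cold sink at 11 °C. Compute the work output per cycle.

W ≈ 1.50 kJ

T_H = 452 °C → 452 + 273.15 = 725.15 K.
T_C = 11 °C → 11 + 273.15 = 284.15 K.
For a reversible engine, η = 1 − T_C/T_H = 1 − 284.15/725.15 = 0.6082.
W = η·Q_H = 0.6082 × 2.46 = 1.50 kJ.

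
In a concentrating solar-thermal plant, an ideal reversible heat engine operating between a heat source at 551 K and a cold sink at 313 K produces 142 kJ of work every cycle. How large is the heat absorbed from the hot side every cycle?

Q_H ≈ 328.7 kJ

The Carnot efficiency is η = 1 − T_C/T_H = 1 − 313.00/551.00 = 0.4319.
Q_H = W/η = 142/0.4319 = 328.7 kJ.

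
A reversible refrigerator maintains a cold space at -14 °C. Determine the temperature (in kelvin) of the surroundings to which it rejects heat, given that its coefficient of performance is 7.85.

T_C = -14 °C → -14 + 273.15 = 259.15 K.
COP_R = T_C/(T_H − T_C) ⇒ T_H = T_C·(1 + 1/COP_R) = 259.15 × (1 + 1/7.85) = 292.2 K.

T_H ≈ 292.2 K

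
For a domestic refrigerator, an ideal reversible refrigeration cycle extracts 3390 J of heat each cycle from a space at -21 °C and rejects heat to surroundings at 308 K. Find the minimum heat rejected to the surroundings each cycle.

Q_H ≈ 4140 J

T_C = -21 °C → -21 + 273.15 = 252.15 K.
For a reversible cycle Q_H/Q_C = T_H/T_C, so Q_H = Q_C·T_H/T_C = 3390 × 308.00/252.15 = 4140 J.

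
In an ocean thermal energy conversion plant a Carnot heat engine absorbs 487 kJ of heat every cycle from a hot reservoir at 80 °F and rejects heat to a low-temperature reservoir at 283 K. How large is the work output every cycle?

T_H = 80 °F → (80 − 32) × 5/9 = 26.67 °C = 299.82 K.
Since the cycle is reversible, η = 1 − T_C/T_H = 1 − 283.00/299.82 = 0.0561.
W = η·Q_H = 0.0561 × 487 = 27.3 kJ.

W ≈ 27.3 kJ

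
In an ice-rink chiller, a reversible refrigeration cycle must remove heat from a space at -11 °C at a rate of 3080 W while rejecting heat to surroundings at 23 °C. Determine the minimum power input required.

Ẇ_in ≈ 399.5 W

T_H = 23 °C → 23 + 273.15 = 296.15 K.
T_C = -11 °C → -11 + 273.15 = 262.15 K.
The reversible coefficient of performance is COP_R = T_C/(T_H − T_C) = 262.15/34.00 = 7.7103.
W = Q_C/COP_R = 3080/7.7103 = 399.5 W.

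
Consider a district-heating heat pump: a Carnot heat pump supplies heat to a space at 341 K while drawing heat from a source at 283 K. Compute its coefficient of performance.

The Carnot heat-pump COP is COP_HP = T_H/(T_H − T_C) = 341.00/(341.00 − 283.00) = 5.88.

COP_HP ≈ 5.88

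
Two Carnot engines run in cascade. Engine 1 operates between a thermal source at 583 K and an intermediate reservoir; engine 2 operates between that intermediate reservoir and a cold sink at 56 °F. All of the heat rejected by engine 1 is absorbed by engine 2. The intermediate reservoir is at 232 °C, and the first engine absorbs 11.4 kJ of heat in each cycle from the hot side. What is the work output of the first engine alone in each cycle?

W₁ ≈ 1.52 kJ

T_C = 56 °F → (56 − 32) × 5/9 = 13.33 °C = 286.48 K.
T_m = 232 °C → 232 + 273.15 = 505.15 K.
First-stage efficiency η₁ = 1 − T_m/T_H = 1 − 505.15/583.00 = 0.1335.
W₁ = η₁·Q_H = 0.1335 × 11.4 = 1.52 kJ.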